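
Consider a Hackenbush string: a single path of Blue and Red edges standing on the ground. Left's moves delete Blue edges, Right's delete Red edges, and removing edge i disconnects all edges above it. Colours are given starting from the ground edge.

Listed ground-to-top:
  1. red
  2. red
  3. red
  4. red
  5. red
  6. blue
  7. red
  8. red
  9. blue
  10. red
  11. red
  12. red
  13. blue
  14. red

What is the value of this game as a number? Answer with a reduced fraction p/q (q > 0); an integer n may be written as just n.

edge 1 of 14 (red): { none | 0 } = -1
edge 2 of 14 (red): { none | -1 0 } = -2
edge 3 of 14 (red): { none | -2 -1 0 } = -3
edge 4 of 14 (red): { none | -3 -2 -1 0 } = -4
edge 5 of 14 (red): { none | -4 -3 -2 -1 0 } = -5
edge 6 of 14 (blue): { -5 | -4 -3 -2 -1 0 } = -9/2
edge 7 of 14 (red): { -5 | -9/2 -4 -3 -2 -1 0 } = -19/4
edge 8 of 14 (red): { -5 | -19/4 -9/2 -4 -3 -2 -1 0 } = -39/8
edge 9 of 14 (blue): { -5 -39/8 | -19/4 -9/2 -4 -3 -2 -1 0 } = -77/16
edge 10 of 14 (red): { -5 -39/8 | -77/16 -19/4 -9/2 -4 -3 -2 -1 0 } = -155/32
edge 11 of 14 (red): { -5 -39/8 | -155/32 -77/16 -19/4 -9/2 -4 -3 -2 -1 0 } = -311/64
edge 12 of 14 (red): { -5 -39/8 | -311/64 -155/32 -77/16 -19/4 -9/2 -4 -3 -2 -1 0 } = -623/128
edge 13 of 14 (blue): { -5 -39/8 -623/128 | -311/64 -155/32 -77/16 -19/4 -9/2 -4 -3 -2 -1 0 } = -1245/256
edge 14 of 14 (red): { -5 -39/8 -623/128 | -1245/256 -311/64 -155/32 -77/16 -19/4 -9/2 -4 -3 -2 -1 0 } = -2491/512

-2491/512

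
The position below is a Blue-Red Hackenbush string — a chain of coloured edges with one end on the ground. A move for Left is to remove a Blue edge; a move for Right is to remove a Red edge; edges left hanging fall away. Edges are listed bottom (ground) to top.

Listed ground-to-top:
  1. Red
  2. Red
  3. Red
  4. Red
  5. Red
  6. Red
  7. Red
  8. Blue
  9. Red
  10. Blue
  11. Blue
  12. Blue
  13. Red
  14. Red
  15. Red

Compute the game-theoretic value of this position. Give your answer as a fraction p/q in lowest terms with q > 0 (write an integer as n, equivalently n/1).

Recurse on prefixes of the 15-edge string Red Red Red Red Red Red Red Blue Red Blue Blue Blue Red Red Red:
step 1: add Red to get R; options L={ · } R={ 0 } ⇒ -1
step 2: add Red to get RR; options L={ · } R={ -1 0 } ⇒ -2
step 3: add Red to get RRR; options L={ · } R={ -2 -1 0 } ⇒ -3
step 4: add Red to get RRRR; options L={ · } R={ -3 -2 -1 0 } ⇒ -4
step 5: add Red to get RRRRR; options L={ · } R={ -4 -3 -2 -1 0 } ⇒ -5
step 6: add Red to get RRRRRR; options L={ · } R={ -5 -4 -3 -2 -1 0 } ⇒ -6
step 7: add Red to get RRRRRRR; options L={ · } R={ -6 -5 -4 -3 -2 -1 0 } ⇒ -7
step 8: add Blue to get RRRRRRRB; options L={ -7 } R={ -6 -5 -4 -3 -2 -1 0 } ⇒ -13/2
step 9: add Red to get RRRRRRRBR; options L={ -7 } R={ -13/2 -6 -5 -4 -3 -2 -1 0 } ⇒ -27/4
step 10: add Blue to get RRRRRRRBRB; options L={ -7 -27/4 } R={ -13/2 -6 -5 -4 -3 -2 -1 0 } ⇒ -53/8
step 11: add Blue to get RRRRRRRBRBB; options L={ -7 -27/4 -53/8 } R={ -13/2 -6 -5 -4 -3 -2 -1 0 } ⇒ -105/16
step 12: add Blue to get RRRRRRRBRBBB; options L={ -7 -27/4 -53/8 -105/16 } R={ -13/2 -6 -5 -4 -3 -2 -1 0 } ⇒ -209/32
step 13: add Red to get RRRRRRRBRBBBR; options L={ -7 -27/4 -53/8 -105/16 } R={ -209/32 -13/2 -6 -5 -4 -3 -2 -1 0 } ⇒ -419/64
step 14: add Red to get RRRRRRRBRBBBRR; options L={ -7 -27/4 -53/8 -105/16 } R={ -419/64 -209/32 -13/2 -6 -5 -4 -3 -2 -1 0 } ⇒ -839/128
step 15: add Red to get RRRRRRRBRBBBRRR; options L={ -7 -27/4 -53/8 -105/16 } R={ -839/128 -419/64 -209/32 -13/2 -6 -5 -4 -3 -2 -1 0 } ⇒ -1679/256

-1679/256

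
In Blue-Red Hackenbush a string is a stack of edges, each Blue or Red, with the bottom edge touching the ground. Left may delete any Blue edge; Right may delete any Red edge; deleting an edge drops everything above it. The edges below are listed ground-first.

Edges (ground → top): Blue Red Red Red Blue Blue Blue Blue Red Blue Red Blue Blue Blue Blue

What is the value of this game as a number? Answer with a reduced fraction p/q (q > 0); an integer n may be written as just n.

3935/16384

Prefix values for Blue Red Red Red Blue Blue Blue Blue Red Blue Red Blue Blue Blue Blue via {L|R} + simplicity:
value_1 [B]  L=[0]  R=[∅]  ⇒ 1
value_2 [BR]  L=[0]  R=[1]  ⇒ 1/2
value_3 [BRR]  L=[0]  R=[1/2,1]  ⇒ 1/4
value_4 [BRRR]  L=[0]  R=[1/4,1/2,1]  ⇒ 1/8
value_5 [BRRRB]  L=[0,1/8]  R=[1/4,1/2,1]  ⇒ 3/16
value_6 [BRRRBB]  L=[0,1/8,3/16]  R=[1/4,1/2,1]  ⇒ 7/32
value_7 [BRRRBBB]  L=[0,1/8,3/16,7/32]  R=[1/4,1/2,1]  ⇒ 15/64
value_8 [BRRRBBBB]  L=[0,1/8,3/16,7/32,15/64]  R=[1/4,1/2,1]  ⇒ 31/128
value_9 [BRRRBBBBR]  L=[0,1/8,3/16,7/32,15/64]  R=[31/128,1/4,1/2,1]  ⇒ 61/256
value_10 [BRRRBBBBRB]  L=[0,1/8,3/16,7/32,15/64,61/256]  R=[31/128,1/4,1/2,1]  ⇒ 123/512
value_11 [BRRRBBBBRBR]  L=[0,1/8,3/16,7/32,15/64,61/256]  R=[123/512,31/128,1/4,1/2,1]  ⇒ 245/1024
value_12 [BRRRBBBBRBRB]  L=[0,1/8,3/16,7/32,15/64,61/256,245/1024]  R=[123/512,31/128,1/4,1/2,1]  ⇒ 491/2048
value_13 [BRRRBBBBRBRBB]  L=[0,1/8,3/16,7/32,15/64,61/256,245/1024,491/2048]  R=[123/512,31/128,1/4,1/2,1]  ⇒ 983/4096
value_14 [BRRRBBBBRBRBBB]  L=[0,1/8,3/16,7/32,15/64,61/256,245/1024,491/2048,983/4096]  R=[123/512,31/128,1/4,1/2,1]  ⇒ 1967/8192
value_15 [BRRRBBBBRBRBBBB]  L=[0,1/8,3/16,7/32,15/64,61/256,245/1024,491/2048,983/4096,1967/8192]  R=[123/512,31/128,1/4,1/2,1]  ⇒ 3935/16384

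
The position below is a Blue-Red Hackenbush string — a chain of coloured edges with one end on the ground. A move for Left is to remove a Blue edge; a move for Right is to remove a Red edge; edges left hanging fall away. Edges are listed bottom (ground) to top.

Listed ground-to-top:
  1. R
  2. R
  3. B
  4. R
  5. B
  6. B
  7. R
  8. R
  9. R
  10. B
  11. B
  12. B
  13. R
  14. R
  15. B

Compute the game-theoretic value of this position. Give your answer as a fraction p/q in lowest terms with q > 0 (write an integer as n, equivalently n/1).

R: Left {  }, Right { 0 } — simplest -1
RR: Left {  }, Right { -1, 0 } — simplest -2
RRB: Left { -2 }, Right { -1, 0 } — simplest -3/2
RRBR: Left { -2 }, Right { -3/2, -1, 0 } — simplest -7/4
RRBRB: Left { -2, -7/4 }, Right { -3/2, -1, 0 } — simplest -13/8
RRBRBB: Left { -2, -7/4, -13/8 }, Right { -3/2, -1, 0 } — simplest -25/16
RRBRBBR: Left { -2, -7/4, -13/8 }, Right { -25/16, -3/2, -1, 0 } — simplest -51/32
RRBRBBRR: Left { -2, -7/4, -13/8 }, Right { -51/32, -25/16, -3/2, -1, 0 } — simplest -103/64
RRBRBBRRR: Left { -2, -7/4, -13/8 }, Right { -103/64, -51/32, -25/16, -3/2, -1, 0 } — simplest -207/128
RRBRBBRRRB: Left { -2, -7/4, -13/8, -207/128 }, Right { -103/64, -51/32, -25/16, -3/2, -1, 0 } — simplest -413/256
RRBRBBRRRBB: Left { -2, -7/4, -13/8, -207/128, -413/256 }, Right { -103/64, -51/32, -25/16, -3/2, -1, 0 } — simplest -825/512
RRBRBBRRRBBB: Left { -2, -7/4, -13/8, -207/128, -413/256, -825/512 }, Right { -103/64, -51/32, -25/16, -3/2, -1, 0 } — simplest -1649/1024
RRBRBBRRRBBBR: Left { -2, -7/4, -13/8, -207/128, -413/256, -825/512 }, Right { -1649/1024, -103/64, -51/32, -25/16, -3/2, -1, 0 } — simplest -3299/2048
RRBRBBRRRBBBRR: Left { -2, -7/4, -13/8, -207/128, -413/256, -825/512 }, Right { -3299/2048, -1649/1024, -103/64, -51/32, -25/16, -3/2, -1, 0 } — simplest -6599/4096
RRBRBBRRRBBBRRB: Left { -2, -7/4, -13/8, -207/128, -413/256, -825/512, -6599/4096 }, Right { -3299/2048, -1649/1024, -103/64, -51/32, -25/16, -3/2, -1, 0 } — simplest -13197/8192

-13197/8192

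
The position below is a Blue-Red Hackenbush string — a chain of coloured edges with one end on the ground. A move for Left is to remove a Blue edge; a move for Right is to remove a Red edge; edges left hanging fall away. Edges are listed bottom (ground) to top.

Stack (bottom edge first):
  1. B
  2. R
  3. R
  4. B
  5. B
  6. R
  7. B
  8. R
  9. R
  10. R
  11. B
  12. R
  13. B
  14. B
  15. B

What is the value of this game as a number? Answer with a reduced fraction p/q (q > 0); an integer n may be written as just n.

Recurse on prefixes of the 15-edge string B R R B B R B R R R B R B B B:
step 1: add B to get B; options L={ 0 } R={ — } -> 1
step 2: add R to get BR; options L={ 0 } R={ 1 } -> 1/2
step 3: add R to get BRR; options L={ 0 } R={ 1/2,1 } -> 1/4
step 4: add B to get BRRB; options L={ 0,1/4 } R={ 1/2,1 } -> 3/8
step 5: add B to get BRRBB; options L={ 0,1/4,3/8 } R={ 1/2,1 } -> 7/16
step 6: add R to get BRRBBR; options L={ 0,1/4,3/8 } R={ 7/16,1/2,1 } -> 13/32
step 7: add B to get BRRBBRB; options L={ 0,1/4,3/8,13/32 } R={ 7/16,1/2,1 } -> 27/64
step 8: add R to get BRRBBRBR; options L={ 0,1/4,3/8,13/32 } R={ 27/64,7/16,1/2,1 } -> 53/128
step 9: add R to get BRRBBRBRR; options L={ 0,1/4,3/8,13/32 } R={ 53/128,27/64,7/16,1/2,1 } -> 105/256
step 10: add R to get BRRBBRBRRR; options L={ 0,1/4,3/8,13/32 } R={ 105/256,53/128,27/64,7/16,1/2,1 } -> 209/512
step 11: add B to get BRRBBRBRRRB; options L={ 0,1/4,3/8,13/32,209/512 } R={ 105/256,53/128,27/64,7/16,1/2,1 } -> 419/1024
step 12: add R to get BRRBBRBRRRBR; options L={ 0,1/4,3/8,13/32,209/512 } R={ 419/1024,105/256,53/128,27/64,7/16,1/2,1 } -> 837/2048
step 13: add B to get BRRBBRBRRRBRB; options L={ 0,1/4,3/8,13/32,209/512,837/2048 } R={ 419/1024,105/256,53/128,27/64,7/16,1/2,1 } -> 1675/4096
step 14: add B to get BRRBBRBRRRBRBB; options L={ 0,1/4,3/8,13/32,209/512,837/2048,1675/4096 } R={ 419/1024,105/256,53/128,27/64,7/16,1/2,1 } -> 3351/8192
step 15: add B to get BRRBBRBRRRBRBBB; options L={ 0,1/4,3/8,13/32,209/512,837/2048,1675/4096,3351/8192 } R={ 419/1024,105/256,53/128,27/64,7/16,1/2,1 } -> 6703/16384

6703/16384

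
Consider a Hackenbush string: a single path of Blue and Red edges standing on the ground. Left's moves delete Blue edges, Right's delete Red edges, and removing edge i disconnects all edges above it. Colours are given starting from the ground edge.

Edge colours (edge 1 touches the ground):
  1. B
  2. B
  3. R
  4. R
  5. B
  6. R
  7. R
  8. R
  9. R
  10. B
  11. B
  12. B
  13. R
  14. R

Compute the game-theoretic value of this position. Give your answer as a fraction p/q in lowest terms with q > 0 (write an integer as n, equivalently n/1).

5177/4096

v_1 [B]  L=[0]  R=[—]  — 1
v_2 [BB]  L=[0, 1]  R=[—]  — 2
v_3 [BBR]  L=[0, 1]  R=[2]  — 3/2
v_4 [BBRR]  L=[0, 1]  R=[3/2, 2]  — 5/4
v_5 [BBRRB]  L=[0, 1, 5/4]  R=[3/2, 2]  — 11/8
v_6 [BBRRBR]  L=[0, 1, 5/4]  R=[11/8, 3/2, 2]  — 21/16
v_7 [BBRRBRR]  L=[0, 1, 5/4]  R=[21/16, 11/8, 3/2, 2]  — 41/32
v_8 [BBRRBRRR]  L=[0, 1, 5/4]  R=[41/32, 21/16, 11/8, 3/2, 2]  — 81/64
v_9 [BBRRBRRRR]  L=[0, 1, 5/4]  R=[81/64, 41/32, 21/16, 11/8, 3/2, 2]  — 161/128
v_10 [BBRRBRRRRB]  L=[0, 1, 5/4, 161/128]  R=[81/64, 41/32, 21/16, 11/8, 3/2, 2]  — 323/256
v_11 [BBRRBRRRRBB]  L=[0, 1, 5/4, 161/128, 323/256]  R=[81/64, 41/32, 21/16, 11/8, 3/2, 2]  — 647/512
v_12 [BBRRBRRRRBBB]  L=[0, 1, 5/4, 161/128, 323/256, 647/512]  R=[81/64, 41/32, 21/16, 11/8, 3/2, 2]  — 1295/1024
v_13 [BBRRBRRRRBBBR]  L=[0, 1, 5/4, 161/128, 323/256, 647/512]  R=[1295/1024, 81/64, 41/32, 21/16, 11/8, 3/2, 2]  — 2589/2048
v_14 [BBRRBRRRRBBBRR]  L=[0, 1, 5/4, 161/128, 323/256, 647/512]  R=[2589/2048, 1295/1024, 81/64, 41/32, 21/16, 11/8, 3/2, 2]  — 5177/4096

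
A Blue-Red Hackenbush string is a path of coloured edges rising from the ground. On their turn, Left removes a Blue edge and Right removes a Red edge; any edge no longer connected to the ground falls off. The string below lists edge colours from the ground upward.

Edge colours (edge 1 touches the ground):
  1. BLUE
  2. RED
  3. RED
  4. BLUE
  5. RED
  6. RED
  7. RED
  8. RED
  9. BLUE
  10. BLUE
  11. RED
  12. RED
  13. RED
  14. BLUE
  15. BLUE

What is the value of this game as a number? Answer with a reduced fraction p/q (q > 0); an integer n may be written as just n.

edge 1 of 15 (BLUE): { 0 | · } → 1
edge 2 of 15 (RED): { 0 | 1 } → 1/2
edge 3 of 15 (RED): { 0 | 1/2 1 } → 1/4
edge 4 of 15 (BLUE): { 0 1/4 | 1/2 1 } → 3/8
edge 5 of 15 (RED): { 0 1/4 | 3/8 1/2 1 } → 5/16
edge 6 of 15 (RED): { 0 1/4 | 5/16 3/8 1/2 1 } → 9/32
edge 7 of 15 (RED): { 0 1/4 | 9/32 5/16 3/8 1/2 1 } → 17/64
edge 8 of 15 (RED): { 0 1/4 | 17/64 9/32 5/16 3/8 1/2 1 } → 33/128
edge 9 of 15 (BLUE): { 0 1/4 33/128 | 17/64 9/32 5/16 3/8 1/2 1 } → 67/256
edge 10 of 15 (BLUE): { 0 1/4 33/128 67/256 | 17/64 9/32 5/16 3/8 1/2 1 } → 135/512
edge 11 of 15 (RED): { 0 1/4 33/128 67/256 | 135/512 17/64 9/32 5/16 3/8 1/2 1 } → 269/1024
edge 12 of 15 (RED): { 0 1/4 33/128 67/256 | 269/1024 135/512 17/64 9/32 5/16 3/8 1/2 1 } → 537/2048
edge 13 of 15 (RED): { 0 1/4 33/128 67/256 | 537/2048 269/1024 135/512 17/64 9/32 5/16 3/8 1/2 1 } → 1073/4096
edge 14 of 15 (BLUE): { 0 1/4 33/128 67/256 1073/4096 | 537/2048 269/1024 135/512 17/64 9/32 5/16 3/8 1/2 1 } → 2147/8192
edge 15 of 15 (BLUE): { 0 1/4 33/128 67/256 1073/4096 2147/8192 | 537/2048 269/1024 135/512 17/64 9/32 5/16 3/8 1/2 1 } → 4295/16384

4295/16384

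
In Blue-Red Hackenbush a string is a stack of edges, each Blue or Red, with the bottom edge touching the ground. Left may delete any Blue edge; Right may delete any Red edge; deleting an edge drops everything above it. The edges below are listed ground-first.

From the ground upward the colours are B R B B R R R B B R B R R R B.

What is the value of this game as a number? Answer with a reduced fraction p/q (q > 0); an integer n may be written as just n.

Build v(s[:k]) for k = 1..15, string s = B R B B R R R B B R B R R R B.
edge 1 of 15 (B): { 0 | — } → 1
edge 2 of 15 (R): { 0 | 1 } → 1/2
edge 3 of 15 (B): { 0,1/2 | 1 } → 3/4
edge 4 of 15 (B): { 0,1/2,3/4 | 1 } → 7/8
edge 5 of 15 (R): { 0,1/2,3/4 | 7/8,1 } → 13/16
edge 6 of 15 (R): { 0,1/2,3/4 | 13/16,7/8,1 } → 25/32
edge 7 of 15 (R): { 0,1/2,3/4 | 25/32,13/16,7/8,1 } → 49/64
edge 8 of 15 (B): { 0,1/2,3/4,49/64 | 25/32,13/16,7/8,1 } → 99/128
edge 9 of 15 (B): { 0,1/2,3/4,49/64,99/128 | 25/32,13/16,7/8,1 } → 199/256
edge 10 of 15 (R): { 0,1/2,3/4,49/64,99/128 | 199/256,25/32,13/16,7/8,1 } → 397/512
edge 11 of 15 (B): { 0,1/2,3/4,49/64,99/128,397/512 | 199/256,25/32,13/16,7/8,1 } → 795/1024
edge 12 of 15 (R): { 0,1/2,3/4,49/64,99/128,397/512 | 795/1024,199/256,25/32,13/16,7/8,1 } → 1589/2048
edge 13 of 15 (R): { 0,1/2,3/4,49/64,99/128,397/512 | 1589/2048,795/1024,199/256,25/32,13/16,7/8,1 } → 3177/4096
edge 14 of 15 (R): { 0,1/2,3/4,49/64,99/128,397/512 | 3177/4096,1589/2048,795/1024,199/256,25/32,13/16,7/8,1 } → 6353/8192
edge 15 of 15 (B): { 0,1/2,3/4,49/64,99/128,397/512,6353/8192 | 3177/4096,1589/2048,795/1024,199/256,25/32,13/16,7/8,1 } → 12707/16384

12707/16384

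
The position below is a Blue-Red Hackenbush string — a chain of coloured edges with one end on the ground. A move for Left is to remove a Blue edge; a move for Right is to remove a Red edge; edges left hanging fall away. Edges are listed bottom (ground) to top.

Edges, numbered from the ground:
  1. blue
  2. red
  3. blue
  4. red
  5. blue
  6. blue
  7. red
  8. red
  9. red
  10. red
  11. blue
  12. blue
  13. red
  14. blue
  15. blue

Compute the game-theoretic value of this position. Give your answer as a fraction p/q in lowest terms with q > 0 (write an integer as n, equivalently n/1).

11319/16384

v(b) = { 0 | (no moves) } — 1
v(br) = { 0 | 1 } — 1/2
v(brb) = { 0, 1/2 | 1 } — 3/4
v(brbr) = { 0, 1/2 | 3/4, 1 } — 5/8
v(brbrb) = { 0, 1/2, 5/8 | 3/4, 1 } — 11/16
v(brbrbb) = { 0, 1/2, 5/8, 11/16 | 3/4, 1 } — 23/32
v(brbrbbr) = { 0, 1/2, 5/8, 11/16 | 23/32, 3/4, 1 } — 45/64
v(brbrbbrr) = { 0, 1/2, 5/8, 11/16 | 45/64, 23/32, 3/4, 1 } — 89/128
v(brbrbbrrr) = { 0, 1/2, 5/8, 11/16 | 89/128, 45/64, 23/32, 3/4, 1 } — 177/256
v(brbrbbrrrr) = { 0, 1/2, 5/8, 11/16 | 177/256, 89/128, 45/64, 23/32, 3/4, 1 } — 353/512
v(brbrbbrrrrb) = { 0, 1/2, 5/8, 11/16, 353/512 | 177/256, 89/128, 45/64, 23/32, 3/4, 1 } — 707/1024
v(brbrbbrrrrbb) = { 0, 1/2, 5/8, 11/16, 353/512, 707/1024 | 177/256, 89/128, 45/64, 23/32, 3/4, 1 } — 1415/2048
v(brbrbbrrrrbbr) = { 0, 1/2, 5/8, 11/16, 353/512, 707/1024 | 1415/2048, 177/256, 89/128, 45/64, 23/32, 3/4, 1 } — 2829/4096
v(brbrbbrrrrbbrb) = { 0, 1/2, 5/8, 11/16, 353/512, 707/1024, 2829/4096 | 1415/2048, 177/256, 89/128, 45/64, 23/32, 3/4, 1 } — 5659/8192
v(brbrbbrrrrbbrbb) = { 0, 1/2, 5/8, 11/16, 353/512, 707/1024, 2829/4096, 5659/8192 | 1415/2048, 177/256, 89/128, 45/64, 23/32, 3/4, 1 } — 11319/16384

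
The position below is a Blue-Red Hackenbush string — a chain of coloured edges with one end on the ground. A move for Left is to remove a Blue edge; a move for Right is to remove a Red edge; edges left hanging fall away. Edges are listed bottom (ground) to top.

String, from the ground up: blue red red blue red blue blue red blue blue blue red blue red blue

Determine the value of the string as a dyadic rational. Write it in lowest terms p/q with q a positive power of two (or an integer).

b: Left { 0 }, Right { — } so simplest 1
br: Left { 0 }, Right { 1 } so simplest 1/2
brr: Left { 0 }, Right { 1/2,1 } so simplest 1/4
brrb: Left { 0,1/4 }, Right { 1/2,1 } so simplest 3/8
brrbr: Left { 0,1/4 }, Right { 3/8,1/2,1 } so simplest 5/16
brrbrb: Left { 0,1/4,5/16 }, Right { 3/8,1/2,1 } so simplest 11/32
brrbrbb: Left { 0,1/4,5/16,11/32 }, Right { 3/8,1/2,1 } so simplest 23/64
brrbrbbr: Left { 0,1/4,5/16,11/32 }, Right { 23/64,3/8,1/2,1 } so simplest 45/128
brrbrbbrb: Left { 0,1/4,5/16,11/32,45/128 }, Right { 23/64,3/8,1/2,1 } so simplest 91/256
brrbrbbrbb: Left { 0,1/4,5/16,11/32,45/128,91/256 }, Right { 23/64,3/8,1/2,1 } so simplest 183/512
brrbrbbrbbb: Left { 0,1/4,5/16,11/32,45/128,91/256,183/512 }, Right { 23/64,3/8,1/2,1 } so simplest 367/1024
brrbrbbrbbbr: Left { 0,1/4,5/16,11/32,45/128,91/256,183/512 }, Right { 367/1024,23/64,3/8,1/2,1 } so simplest 733/2048
brrbrbbrbbbrb: Left { 0,1/4,5/16,11/32,45/128,91/256,183/512,733/2048 }, Right { 367/1024,23/64,3/8,1/2,1 } so simplest 1467/4096
brrbrbbrbbbrbr: Left { 0,1/4,5/16,11/32,45/128,91/256,183/512,733/2048 }, Right { 1467/4096,367/1024,23/64,3/8,1/2,1 } so simplest 2933/8192
brrbrbbrbbbrbrb: Left { 0,1/4,5/16,11/32,45/128,91/256,183/512,733/2048,2933/8192 }, Right { 1467/4096,367/1024,23/64,3/8,1/2,1 } so simplest 5867/16384

5867/16384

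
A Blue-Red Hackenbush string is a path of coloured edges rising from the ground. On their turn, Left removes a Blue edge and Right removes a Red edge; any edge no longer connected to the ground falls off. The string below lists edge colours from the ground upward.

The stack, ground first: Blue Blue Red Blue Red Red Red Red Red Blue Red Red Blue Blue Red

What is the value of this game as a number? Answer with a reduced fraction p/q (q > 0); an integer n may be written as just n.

Build v(s[:k]) for k = 1..15, string s = Blue Blue Red Blue Red Red Red Red Red Blue Red Red Blue Blue Red.
step 1: add Blue to get B; options L={ 0 } R={ — } so 1
step 2: add Blue to get BB; options L={ 0; 1 } R={ — } so 2
step 3: add Red to get BBR; options L={ 0; 1 } R={ 2 } so 3/2
step 4: add Blue to get BBRB; options L={ 0; 1; 3/2 } R={ 2 } so 7/4
step 5: add Red to get BBRBR; options L={ 0; 1; 3/2 } R={ 7/4; 2 } so 13/8
step 6: add Red to get BBRBRR; options L={ 0; 1; 3/2 } R={ 13/8; 7/4; 2 } so 25/16
step 7: add Red to get BBRBRRR; options L={ 0; 1; 3/2 } R={ 25/16; 13/8; 7/4; 2 } so 49/32
step 8: add Red to get BBRBRRRR; options L={ 0; 1; 3/2 } R={ 49/32; 25/16; 13/8; 7/4; 2 } so 97/64
step 9: add Red to get BBRBRRRRR; options L={ 0; 1; 3/2 } R={ 97/64; 49/32; 25/16; 13/8; 7/4; 2 } so 193/128
step 10: add Blue to get BBRBRRRRRB; options L={ 0; 1; 3/2; 193/128 } R={ 97/64; 49/32; 25/16; 13/8; 7/4; 2 } so 387/256
step 11: add Red to get BBRBRRRRRBR; options L={ 0; 1; 3/2; 193/128 } R={ 387/256; 97/64; 49/32; 25/16; 13/8; 7/4; 2 } so 773/512
step 12: add Red to get BBRBRRRRRBRR; options L={ 0; 1; 3/2; 193/128 } R={ 773/512; 387/256; 97/64; 49/32; 25/16; 13/8; 7/4; 2 } so 1545/1024
step 13: add Blue to get BBRBRRRRRBRRB; options L={ 0; 1; 3/2; 193/128; 1545/1024 } R={ 773/512; 387/256; 97/64; 49/32; 25/16; 13/8; 7/4; 2 } so 3091/2048
step 14: add Blue to get BBRBRRRRRBRRBB; options L={ 0; 1; 3/2; 193/128; 1545/1024; 3091/2048 } R={ 773/512; 387/256; 97/64; 49/32; 25/16; 13/8; 7/4; 2 } so 6183/4096
step 15: add Red to get BBRBRRRRRBRRBBR; options L={ 0; 1; 3/2; 193/128; 1545/1024; 3091/2048 } R={ 6183/4096; 773/512; 387/256; 97/64; 49/32; 25/16; 13/8; 7/4; 2 } so 12365/8192

12365/8192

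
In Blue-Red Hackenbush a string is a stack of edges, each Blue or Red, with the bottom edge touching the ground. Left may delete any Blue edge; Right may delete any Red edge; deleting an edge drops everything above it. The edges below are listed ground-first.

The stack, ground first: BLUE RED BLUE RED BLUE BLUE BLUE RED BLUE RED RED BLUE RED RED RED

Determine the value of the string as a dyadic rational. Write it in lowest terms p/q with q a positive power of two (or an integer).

value(B) = { 0 | (no moves) } -> 1
value(BR) = { 0 | 1 } -> 1/2
value(BRB) = { 0; 1/2 | 1 } -> 3/4
value(BRBR) = { 0; 1/2 | 3/4; 1 } -> 5/8
value(BRBRB) = { 0; 1/2; 5/8 | 3/4; 1 } -> 11/16
value(BRBRBB) = { 0; 1/2; 5/8; 11/16 | 3/4; 1 } -> 23/32
value(BRBRBBB) = { 0; 1/2; 5/8; 11/16; 23/32 | 3/4; 1 } -> 47/64
value(BRBRBBBR) = { 0; 1/2; 5/8; 11/16; 23/32 | 47/64; 3/4; 1 } -> 93/128
value(BRBRBBBRB) = { 0; 1/2; 5/8; 11/16; 23/32; 93/128 | 47/64; 3/4; 1 } -> 187/256
value(BRBRBBBRBR) = { 0; 1/2; 5/8; 11/16; 23/32; 93/128 | 187/256; 47/64; 3/4; 1 } -> 373/512
value(BRBRBBBRBRR) = { 0; 1/2; 5/8; 11/16; 23/32; 93/128 | 373/512; 187/256; 47/64; 3/4; 1 } -> 745/1024
value(BRBRBBBRBRRB) = { 0; 1/2; 5/8; 11/16; 23/32; 93/128; 745/1024 | 373/512; 187/256; 47/64; 3/4; 1 } -> 1491/2048
value(BRBRBBBRBRRBR) = { 0; 1/2; 5/8; 11/16; 23/32; 93/128; 745/1024 | 1491/2048; 373/512; 187/256; 47/64; 3/4; 1 } -> 2981/4096
value(BRBRBBBRBRRBRR) = { 0; 1/2; 5/8; 11/16; 23/32; 93/128; 745/1024 | 2981/4096; 1491/2048; 373/512; 187/256; 47/64; 3/4; 1 } -> 5961/8192
value(BRBRBBBRBRRBRRR) = { 0; 1/2; 5/8; 11/16; 23/32; 93/128; 745/1024 | 5961/8192; 2981/4096; 1491/2048; 373/512; 187/256; 47/64; 3/4; 1 } -> 11921/16384

11921/16384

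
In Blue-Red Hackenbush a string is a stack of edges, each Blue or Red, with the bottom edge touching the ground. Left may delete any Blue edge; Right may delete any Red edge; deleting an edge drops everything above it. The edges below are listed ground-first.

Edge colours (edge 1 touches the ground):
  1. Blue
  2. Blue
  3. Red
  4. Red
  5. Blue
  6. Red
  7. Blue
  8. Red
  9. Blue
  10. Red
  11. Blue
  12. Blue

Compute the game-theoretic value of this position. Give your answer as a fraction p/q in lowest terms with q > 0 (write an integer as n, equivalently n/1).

Recurse on prefixes of the 12-edge string Blue Blue Red Red Blue Red Blue Red Blue Red Blue Blue:
value_1 [B]  L=[0]  R=[]  ⇒ 1
value_2 [BB]  L=[0 1]  R=[]  ⇒ 2
value_3 [BBR]  L=[0 1]  R=[2]  ⇒ 3/2
value_4 [BBRR]  L=[0 1]  R=[3/2 2]  ⇒ 5/4
value_5 [BBRRB]  L=[0 1 5/4]  R=[3/2 2]  ⇒ 11/8
value_6 [BBRRBR]  L=[0 1 5/4]  R=[11/8 3/2 2]  ⇒ 21/16
value_7 [BBRRBRB]  L=[0 1 5/4 21/16]  R=[11/8 3/2 2]  ⇒ 43/32
value_8 [BBRRBRBR]  L=[0 1 5/4 21/16]  R=[43/32 11/8 3/2 2]  ⇒ 85/64
value_9 [BBRRBRBRB]  L=[0 1 5/4 21/16 85/64]  R=[43/32 11/8 3/2 2]  ⇒ 171/128
value_10 [BBRRBRBRBR]  L=[0 1 5/4 21/16 85/64]  R=[171/128 43/32 11/8 3/2 2]  ⇒ 341/256
value_11 [BBRRBRBRBRB]  L=[0 1 5/4 21/16 85/64 341/256]  R=[171/128 43/32 11/8 3/2 2]  ⇒ 683/512
value_12 [BBRRBRBRBRBB]  L=[0 1 5/4 21/16 85/64 341/256 683/512]  R=[171/128 43/32 11/8 3/2 2]  ⇒ 1367/1024

1367/1024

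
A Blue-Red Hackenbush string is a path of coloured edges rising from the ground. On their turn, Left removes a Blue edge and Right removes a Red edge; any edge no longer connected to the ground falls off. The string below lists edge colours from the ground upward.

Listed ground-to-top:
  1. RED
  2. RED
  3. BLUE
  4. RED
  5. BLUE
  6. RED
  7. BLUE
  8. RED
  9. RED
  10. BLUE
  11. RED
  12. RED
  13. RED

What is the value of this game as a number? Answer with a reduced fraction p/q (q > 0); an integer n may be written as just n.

Prefix values for RED RED BLUE RED BLUE RED BLUE RED RED BLUE RED RED RED via {L|R} + simplicity:
step 1: add RED to get R; options L={ ∅ } R={ 0 } => -1
step 2: add RED to get RR; options L={ ∅ } R={ -1,0 } => -2
step 3: add BLUE to get RRB; options L={ -2 } R={ -1,0 } => -3/2
step 4: add RED to get RRBR; options L={ -2 } R={ -3/2,-1,0 } => -7/4
step 5: add BLUE to get RRBRB; options L={ -2,-7/4 } R={ -3/2,-1,0 } => -13/8
step 6: add RED to get RRBRBR; options L={ -2,-7/4 } R={ -13/8,-3/2,-1,0 } => -27/16
step 7: add BLUE to get RRBRBRB; options L={ -2,-7/4,-27/16 } R={ -13/8,-3/2,-1,0 } => -53/32
step 8: add RED to get RRBRBRBR; options L={ -2,-7/4,-27/16 } R={ -53/32,-13/8,-3/2,-1,0 } => -107/64
step 9: add RED to get RRBRBRBRR; options L={ -2,-7/4,-27/16 } R={ -107/64,-53/32,-13/8,-3/2,-1,0 } => -215/128
step 10: add BLUE to get RRBRBRBRRB; options L={ -2,-7/4,-27/16,-215/128 } R={ -107/64,-53/32,-13/8,-3/2,-1,0 } => -429/256
step 11: add RED to get RRBRBRBRRBR; options L={ -2,-7/4,-27/16,-215/128 } R={ -429/256,-107/64,-53/32,-13/8,-3/2,-1,0 } => -859/512
step 12: add RED to get RRBRBRBRRBRR; options L={ -2,-7/4,-27/16,-215/128 } R={ -859/512,-429/256,-107/64,-53/32,-13/8,-3/2,-1,0 } => -1719/1024
step 13: add RED to get RRBRBRBRRBRRR; options L={ -2,-7/4,-27/16,-215/128 } R={ -1719/1024,-859/512,-429/256,-107/64,-53/32,-13/8,-3/2,-1,0 } => -3439/2048

-3439/2048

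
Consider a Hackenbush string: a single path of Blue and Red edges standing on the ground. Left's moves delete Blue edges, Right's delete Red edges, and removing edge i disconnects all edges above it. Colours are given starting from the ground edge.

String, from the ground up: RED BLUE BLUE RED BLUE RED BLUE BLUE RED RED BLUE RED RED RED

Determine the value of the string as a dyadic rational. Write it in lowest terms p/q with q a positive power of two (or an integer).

-2671/8192

Prefix values for RED BLUE BLUE RED BLUE RED BLUE BLUE RED RED BLUE RED RED RED via {L|R} + simplicity:
1 of 14 · R · max L −∞ · min R 0 -> -1
2 of 14 · RB · max L -1 · min R 0 -> -1/2
3 of 14 · RBB · max L -1/2 · min R 0 -> -1/4
4 of 14 · RBBR · max L -1/2 · min R -1/4 -> -3/8
5 of 14 · RBBRB · max L -3/8 · min R -1/4 -> -5/16
6 of 14 · RBBRBR · max L -3/8 · min R -5/16 -> -11/32
7 of 14 · RBBRBRB · max L -11/32 · min R -5/16 -> -21/64
8 of 14 · RBBRBRBB · max L -21/64 · min R -5/16 -> -41/128
9 of 14 · RBBRBRBBR · max L -21/64 · min R -41/128 -> -83/256
10 of 14 · RBBRBRBBRR · max L -21/64 · min R -83/256 -> -167/512
11 of 14 · RBBRBRBBRRB · max L -167/512 · min R -83/256 -> -333/1024
12 of 14 · RBBRBRBBRRBR · max L -167/512 · min R -333/1024 -> -667/2048
13 of 14 · RBBRBRBBRRBRR · max L -167/512 · min R -667/2048 -> -1335/4096
14 of 14 · RBBRBRBBRRBRRR · max L -167/512 · min R -1335/4096 -> -2671/8192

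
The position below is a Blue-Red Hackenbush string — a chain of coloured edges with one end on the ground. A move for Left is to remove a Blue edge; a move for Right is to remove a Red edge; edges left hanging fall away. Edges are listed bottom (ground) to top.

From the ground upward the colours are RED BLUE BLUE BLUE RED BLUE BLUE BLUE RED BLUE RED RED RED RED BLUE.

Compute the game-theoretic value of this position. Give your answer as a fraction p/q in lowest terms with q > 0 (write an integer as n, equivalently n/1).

-2237/16384

1 of 15 · R · max L −∞ · min R 0 so -1
2 of 15 · RB · max L -1 · min R 0 so -1/2
3 of 15 · RBB · max L -1/2 · min R 0 so -1/4
4 of 15 · RBBB · max L -1/4 · min R 0 so -1/8
5 of 15 · RBBBR · max L -1/4 · min R -1/8 so -3/16
6 of 15 · RBBBRB · max L -3/16 · min R -1/8 so -5/32
7 of 15 · RBBBRBB · max L -5/32 · min R -1/8 so -9/64
8 of 15 · RBBBRBBB · max L -9/64 · min R -1/8 so -17/128
9 of 15 · RBBBRBBBR · max L -9/64 · min R -17/128 so -35/256
10 of 15 · RBBBRBBBRB · max L -35/256 · min R -17/128 so -69/512
11 of 15 · RBBBRBBBRBR · max L -35/256 · min R -69/512 so -139/1024
12 of 15 · RBBBRBBBRBRR · max L -35/256 · min R -139/1024 so -279/2048
13 of 15 · RBBBRBBBRBRRR · max L -35/256 · min R -279/2048 so -559/4096
14 of 15 · RBBBRBBBRBRRRR · max L -35/256 · min R -559/4096 so -1119/8192
15 of 15 · RBBBRBBBRBRRRRB · max L -1119/8192 · min R -559/4096 so -2237/16384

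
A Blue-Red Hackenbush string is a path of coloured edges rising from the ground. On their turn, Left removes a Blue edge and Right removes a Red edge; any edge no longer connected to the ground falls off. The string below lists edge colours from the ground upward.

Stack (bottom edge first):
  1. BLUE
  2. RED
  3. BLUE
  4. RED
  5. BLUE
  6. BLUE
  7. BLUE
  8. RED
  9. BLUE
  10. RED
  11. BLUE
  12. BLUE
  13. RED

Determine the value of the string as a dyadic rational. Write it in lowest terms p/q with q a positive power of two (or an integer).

2989/4096

1 of 13 · B · max L 0 · min R +∞ => 1
2 of 13 · BR · max L 0 · min R 1 => 1/2
3 of 13 · BRB · max L 1/2 · min R 1 => 3/4
4 of 13 · BRBR · max L 1/2 · min R 3/4 => 5/8
5 of 13 · BRBRB · max L 5/8 · min R 3/4 => 11/16
6 of 13 · BRBRBB · max L 11/16 · min R 3/4 => 23/32
7 of 13 · BRBRBBB · max L 23/32 · min R 3/4 => 47/64
8 of 13 · BRBRBBBR · max L 23/32 · min R 47/64 => 93/128
9 of 13 · BRBRBBBRB · max L 93/128 · min R 47/64 => 187/256
10 of 13 · BRBRBBBRBR · max L 93/128 · min R 187/256 => 373/512
11 of 13 · BRBRBBBRBRB · max L 373/512 · min R 187/256 => 747/1024
12 of 13 · BRBRBBBRBRBB · max L 747/1024 · min R 187/256 => 1495/2048
13 of 13 · BRBRBBBRBRBBR · max L 747/1024 · min R 1495/2048 => 2989/4096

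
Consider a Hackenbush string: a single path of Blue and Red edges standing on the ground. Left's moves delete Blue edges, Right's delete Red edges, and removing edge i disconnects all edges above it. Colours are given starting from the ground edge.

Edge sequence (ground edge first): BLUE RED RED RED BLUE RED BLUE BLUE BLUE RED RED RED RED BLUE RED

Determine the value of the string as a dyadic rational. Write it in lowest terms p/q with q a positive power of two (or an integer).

Build value(s[:k]) for k = 1..15, string s = BLUE RED RED RED BLUE RED BLUE BLUE BLUE RED RED RED RED BLUE RED.
B: Left { 0 }, Right {  } → simplest 1
BR: Left { 0 }, Right { 1 } → simplest 1/2
BRR: Left { 0 }, Right { 1/2, 1 } → simplest 1/4
BRRR: Left { 0 }, Right { 1/4, 1/2, 1 } → simplest 1/8
BRRRB: Left { 0, 1/8 }, Right { 1/4, 1/2, 1 } → simplest 3/16
BRRRBR: Left { 0, 1/8 }, Right { 3/16, 1/4, 1/2, 1 } → simplest 5/32
BRRRBRB: Left { 0, 1/8, 5/32 }, Right { 3/16, 1/4, 1/2, 1 } → simplest 11/64
BRRRBRBB: Left { 0, 1/8, 5/32, 11/64 }, Right { 3/16, 1/4, 1/2, 1 } → simplest 23/128
BRRRBRBBB: Left { 0, 1/8, 5/32, 11/64, 23/128 }, Right { 3/16, 1/4, 1/2, 1 } → simplest 47/256
BRRRBRBBBR: Left { 0, 1/8, 5/32, 11/64, 23/128 }, Right { 47/256, 3/16, 1/4, 1/2, 1 } → simplest 93/512
BRRRBRBBBRR: Left { 0, 1/8, 5/32, 11/64, 23/128 }, Right { 93/512, 47/256, 3/16, 1/4, 1/2, 1 } → simplest 185/1024
BRRRBRBBBRRR: Left { 0, 1/8, 5/32, 11/64, 23/128 }, Right { 185/1024, 93/512, 47/256, 3/16, 1/4, 1/2, 1 } → simplest 369/2048
BRRRBRBBBRRRR: Left { 0, 1/8, 5/32, 11/64, 23/128 }, Right { 369/2048, 185/1024, 93/512, 47/256, 3/16, 1/4, 1/2, 1 } → simplest 737/4096
BRRRBRBBBRRRRB: Left { 0, 1/8, 5/32, 11/64, 23/128, 737/4096 }, Right { 369/2048, 185/1024, 93/512, 47/256, 3/16, 1/4, 1/2, 1 } → simplest 1475/8192
BRRRBRBBBRRRRBR: Left { 0, 1/8, 5/32, 11/64, 23/128, 737/4096 }, Right { 1475/8192, 369/2048, 185/1024, 93/512, 47/256, 3/16, 1/4, 1/2, 1 } → simplest 2949/16384

2949/16384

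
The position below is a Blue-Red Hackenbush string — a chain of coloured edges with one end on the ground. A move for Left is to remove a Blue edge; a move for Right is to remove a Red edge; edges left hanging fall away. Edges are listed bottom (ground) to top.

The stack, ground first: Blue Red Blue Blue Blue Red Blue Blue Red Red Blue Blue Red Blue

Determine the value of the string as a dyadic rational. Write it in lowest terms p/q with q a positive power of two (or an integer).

step 1: add Blue to get B; options L={ 0 } R={  } so 1
step 2: add Red to get BR; options L={ 0 } R={ 1 } so 1/2
step 3: add Blue to get BRB; options L={ 0,1/2 } R={ 1 } so 3/4
step 4: add Blue to get BRBB; options L={ 0,1/2,3/4 } R={ 1 } so 7/8
step 5: add Blue to get BRBBB; options L={ 0,1/2,3/4,7/8 } R={ 1 } so 15/16
step 6: add Red to get BRBBBR; options L={ 0,1/2,3/4,7/8 } R={ 15/16,1 } so 29/32
step 7: add Blue to get BRBBBRB; options L={ 0,1/2,3/4,7/8,29/32 } R={ 15/16,1 } so 59/64
step 8: add Blue to get BRBBBRBB; options L={ 0,1/2,3/4,7/8,29/32,59/64 } R={ 15/16,1 } so 119/128
step 9: add Red to get BRBBBRBBR; options L={ 0,1/2,3/4,7/8,29/32,59/64 } R={ 119/128,15/16,1 } so 237/256
step 10: add Red to get BRBBBRBBRR; options L={ 0,1/2,3/4,7/8,29/32,59/64 } R={ 237/256,119/128,15/16,1 } so 473/512
step 11: add Blue to get BRBBBRBBRRB; options L={ 0,1/2,3/4,7/8,29/32,59/64,473/512 } R={ 237/256,119/128,15/16,1 } so 947/1024
step 12: add Blue to get BRBBBRBBRRBB; options L={ 0,1/2,3/4,7/8,29/32,59/64,473/512,947/1024 } R={ 237/256,119/128,15/16,1 } so 1895/2048
step 13: add Red to get BRBBBRBBRRBBR; options L={ 0,1/2,3/4,7/8,29/32,59/64,473/512,947/1024 } R={ 1895/2048,237/256,119/128,15/16,1 } so 3789/4096
step 14: add Blue to get BRBBBRBBRRBBRB; options L={ 0,1/2,3/4,7/8,29/32,59/64,473/512,947/1024,3789/4096 } R={ 1895/2048,237/256,119/128,15/16,1 } so 7579/8192

7579/8192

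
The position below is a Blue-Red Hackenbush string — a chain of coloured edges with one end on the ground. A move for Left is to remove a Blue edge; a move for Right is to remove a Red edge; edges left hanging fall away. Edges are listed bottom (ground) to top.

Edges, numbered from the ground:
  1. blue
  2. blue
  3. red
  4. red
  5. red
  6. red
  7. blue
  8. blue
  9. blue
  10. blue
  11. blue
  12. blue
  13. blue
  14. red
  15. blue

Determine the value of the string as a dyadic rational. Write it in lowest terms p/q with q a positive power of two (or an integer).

G(b) = { 0 | ∅ } ⇒ 1
G(bb) = { 0 1 | ∅ } ⇒ 2
G(bbr) = { 0 1 | 2 } ⇒ 3/2
G(bbrr) = { 0 1 | 3/2 2 } ⇒ 5/4
G(bbrrr) = { 0 1 | 5/4 3/2 2 } ⇒ 9/8
G(bbrrrr) = { 0 1 | 9/8 5/4 3/2 2 } ⇒ 17/16
G(bbrrrrb) = { 0 1 17/16 | 9/8 5/4 3/2 2 } ⇒ 35/32
G(bbrrrrbb) = { 0 1 17/16 35/32 | 9/8 5/4 3/2 2 } ⇒ 71/64
G(bbrrrrbbb) = { 0 1 17/16 35/32 71/64 | 9/8 5/4 3/2 2 } ⇒ 143/128
G(bbrrrrbbbb) = { 0 1 17/16 35/32 71/64 143/128 | 9/8 5/4 3/2 2 } ⇒ 287/256
G(bbrrrrbbbbb) = { 0 1 17/16 35/32 71/64 143/128 287/256 | 9/8 5/4 3/2 2 } ⇒ 575/512
G(bbrrrrbbbbbb) = { 0 1 17/16 35/32 71/64 143/128 287/256 575/512 | 9/8 5/4 3/2 2 } ⇒ 1151/1024
G(bbrrrrbbbbbbb) = { 0 1 17/16 35/32 71/64 143/128 287/256 575/512 1151/1024 | 9/8 5/4 3/2 2 } ⇒ 2303/2048
G(bbrrrrbbbbbbbr) = { 0 1 17/16 35/32 71/64 143/128 287/256 575/512 1151/1024 | 2303/2048 9/8 5/4 3/2 2 } ⇒ 4605/4096
G(bbrrrrbbbbbbbrb) = { 0 1 17/16 35/32 71/64 143/128 287/256 575/512 1151/1024 4605/4096 | 2303/2048 9/8 5/4 3/2 2 } ⇒ 9211/8192

9211/8192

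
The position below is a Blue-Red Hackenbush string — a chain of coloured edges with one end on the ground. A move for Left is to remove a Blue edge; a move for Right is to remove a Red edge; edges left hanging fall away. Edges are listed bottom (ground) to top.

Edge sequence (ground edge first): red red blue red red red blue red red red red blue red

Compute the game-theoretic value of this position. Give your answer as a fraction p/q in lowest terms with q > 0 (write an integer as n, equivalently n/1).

-3963/2048

Build g(s[:k]) for k = 1..13, string s = red red blue red red red blue red red red red blue red.
r: Left {  }, Right { 0 } ⇒ simplest -1
rr: Left {  }, Right { -1, 0 } ⇒ simplest -2
rrb: Left { -2 }, Right { -1, 0 } ⇒ simplest -3/2
rrbr: Left { -2 }, Right { -3/2, -1, 0 } ⇒ simplest -7/4
rrbrr: Left { -2 }, Right { -7/4, -3/2, -1, 0 } ⇒ simplest -15/8
rrbrrr: Left { -2 }, Right { -15/8, -7/4, -3/2, -1, 0 } ⇒ simplest -31/16
rrbrrrb: Left { -2, -31/16 }, Right { -15/8, -7/4, -3/2, -1, 0 } ⇒ simplest -61/32
rrbrrrbr: Left { -2, -31/16 }, Right { -61/32, -15/8, -7/4, -3/2, -1, 0 } ⇒ simplest -123/64
rrbrrrbrr: Left { -2, -31/16 }, Right { -123/64, -61/32, -15/8, -7/4, -3/2, -1, 0 } ⇒ simplest -247/128
rrbrrrbrrr: Left { -2, -31/16 }, Right { -247/128, -123/64, -61/32, -15/8, -7/4, -3/2, -1, 0 } ⇒ simplest -495/256
rrbrrrbrrrr: Left { -2, -31/16 }, Right { -495/256, -247/128, -123/64, -61/32, -15/8, -7/4, -3/2, -1, 0 } ⇒ simplest -991/512
rrbrrrbrrrrb: Left { -2, -31/16, -991/512 }, Right { -495/256, -247/128, -123/64, -61/32, -15/8, -7/4, -3/2, -1, 0 } ⇒ simplest -1981/1024
rrbrrrbrrrrbr: Left { -2, -31/16, -991/512 }, Right { -1981/1024, -495/256, -247/128, -123/64, -61/32, -15/8, -7/4, -3/2, -1, 0 } ⇒ simplest -3963/2048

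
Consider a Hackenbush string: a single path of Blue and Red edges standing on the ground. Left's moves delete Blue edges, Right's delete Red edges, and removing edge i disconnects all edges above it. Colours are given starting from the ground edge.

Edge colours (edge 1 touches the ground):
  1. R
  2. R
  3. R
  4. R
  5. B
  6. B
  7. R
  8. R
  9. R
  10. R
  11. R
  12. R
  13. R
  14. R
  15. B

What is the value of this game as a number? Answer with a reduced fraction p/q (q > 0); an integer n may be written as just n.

Prefix values for R R R R B B R R R R R R R R B via {L|R} + simplicity:
edge 1 of 15 (R): { none | 0 } → -1
edge 2 of 15 (R): { none | -1,0 } → -2
edge 3 of 15 (R): { none | -2,-1,0 } → -3
edge 4 of 15 (R): { none | -3,-2,-1,0 } → -4
edge 5 of 15 (B): { -4 | -3,-2,-1,0 } → -7/2
edge 6 of 15 (B): { -4,-7/2 | -3,-2,-1,0 } → -13/4
edge 7 of 15 (R): { -4,-7/2 | -13/4,-3,-2,-1,0 } → -27/8
edge 8 of 15 (R): { -4,-7/2 | -27/8,-13/4,-3,-2,-1,0 } → -55/16
edge 9 of 15 (R): { -4,-7/2 | -55/16,-27/8,-13/4,-3,-2,-1,0 } → -111/32
edge 10 of 15 (R): { -4,-7/2 | -111/32,-55/16,-27/8,-13/4,-3,-2,-1,0 } → -223/64
edge 11 of 15 (R): { -4,-7/2 | -223/64,-111/32,-55/16,-27/8,-13/4,-3,-2,-1,0 } → -447/128
edge 12 of 15 (R): { -4,-7/2 | -447/128,-223/64,-111/32,-55/16,-27/8,-13/4,-3,-2,-1,0 } → -895/256
edge 13 of 15 (R): { -4,-7/2 | -895/256,-447/128,-223/64,-111/32,-55/16,-27/8,-13/4,-3,-2,-1,0 } → -1791/512
edge 14 of 15 (R): { -4,-7/2 | -1791/512,-895/256,-447/128,-223/64,-111/32,-55/16,-27/8,-13/4,-3,-2,-1,0 } → -3583/1024
edge 15 of 15 (B): { -4,-7/2,-3583/1024 | -1791/512,-895/256,-447/128,-223/64,-111/32,-55/16,-27/8,-13/4,-3,-2,-1,0 } → -7165/2048

-7165/2048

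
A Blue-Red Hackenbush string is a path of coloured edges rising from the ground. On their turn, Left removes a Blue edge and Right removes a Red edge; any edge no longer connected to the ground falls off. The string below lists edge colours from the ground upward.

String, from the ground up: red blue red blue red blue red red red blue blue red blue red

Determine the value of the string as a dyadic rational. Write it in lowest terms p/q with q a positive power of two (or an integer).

edge 1 of 14 (red): { none | 0 } => -1
edge 2 of 14 (blue): { -1 | 0 } => -1/2
edge 3 of 14 (red): { -1 | -1/2 0 } => -3/4
edge 4 of 14 (blue): { -1 -3/4 | -1/2 0 } => -5/8
edge 5 of 14 (red): { -1 -3/4 | -5/8 -1/2 0 } => -11/16
edge 6 of 14 (blue): { -1 -3/4 -11/16 | -5/8 -1/2 0 } => -21/32
edge 7 of 14 (red): { -1 -3/4 -11/16 | -21/32 -5/8 -1/2 0 } => -43/64
edge 8 of 14 (red): { -1 -3/4 -11/16 | -43/64 -21/32 -5/8 -1/2 0 } => -87/128
edge 9 of 14 (red): { -1 -3/4 -11/16 | -87/128 -43/64 -21/32 -5/8 -1/2 0 } => -175/256
edge 10 of 14 (blue): { -1 -3/4 -11/16 -175/256 | -87/128 -43/64 -21/32 -5/8 -1/2 0 } => -349/512
edge 11 of 14 (blue): { -1 -3/4 -11/16 -175/256 -349/512 | -87/128 -43/64 -21/32 -5/8 -1/2 0 } => -697/1024
edge 12 of 14 (red): { -1 -3/4 -11/16 -175/256 -349/512 | -697/1024 -87/128 -43/64 -21/32 -5/8 -1/2 0 } => -1395/2048
edge 13 of 14 (blue): { -1 -3/4 -11/16 -175/256 -349/512 -1395/2048 | -697/1024 -87/128 -43/64 -21/32 -5/8 -1/2 0 } => -2789/4096
edge 14 of 14 (red): { -1 -3/4 -11/16 -175/256 -349/512 -1395/2048 | -2789/4096 -697/1024 -87/128 -43/64 -21/32 -5/8 -1/2 0 } => -5579/8192

-5579/8192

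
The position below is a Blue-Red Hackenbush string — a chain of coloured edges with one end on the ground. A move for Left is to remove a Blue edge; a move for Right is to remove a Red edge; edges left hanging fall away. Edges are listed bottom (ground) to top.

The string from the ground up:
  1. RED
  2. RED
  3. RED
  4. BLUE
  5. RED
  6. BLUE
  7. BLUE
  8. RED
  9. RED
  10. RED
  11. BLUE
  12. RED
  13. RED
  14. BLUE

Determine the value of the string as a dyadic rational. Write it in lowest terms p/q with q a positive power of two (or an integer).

-5357/2048

edge 1 of 14 (RED): { none | 0 } => -1
edge 2 of 14 (RED): { none | -1; 0 } => -2
edge 3 of 14 (RED): { none | -2; -1; 0 } => -3
edge 4 of 14 (BLUE): { -3 | -2; -1; 0 } => -5/2
edge 5 of 14 (RED): { -3 | -5/2; -2; -1; 0 } => -11/4
edge 6 of 14 (BLUE): { -3; -11/4 | -5/2; -2; -1; 0 } => -21/8
edge 7 of 14 (BLUE): { -3; -11/4; -21/8 | -5/2; -2; -1; 0 } => -41/16
edge 8 of 14 (RED): { -3; -11/4; -21/8 | -41/16; -5/2; -2; -1; 0 } => -83/32
edge 9 of 14 (RED): { -3; -11/4; -21/8 | -83/32; -41/16; -5/2; -2; -1; 0 } => -167/64
edge 10 of 14 (RED): { -3; -11/4; -21/8 | -167/64; -83/32; -41/16; -5/2; -2; -1; 0 } => -335/128
edge 11 of 14 (BLUE): { -3; -11/4; -21/8; -335/128 | -167/64; -83/32; -41/16; -5/2; -2; -1; 0 } => -669/256
edge 12 of 14 (RED): { -3; -11/4; -21/8; -335/128 | -669/256; -167/64; -83/32; -41/16; -5/2; -2; -1; 0 } => -1339/512
edge 13 of 14 (RED): { -3; -11/4; -21/8; -335/128 | -1339/512; -669/256; -167/64; -83/32; -41/16; -5/2; -2; -1; 0 } => -2679/1024
edge 14 of 14 (BLUE): { -3; -11/4; -21/8; -335/128; -2679/1024 | -1339/512; -669/256; -167/64; -83/32; -41/16; -5/2; -2; -1; 0 } => -5357/2048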